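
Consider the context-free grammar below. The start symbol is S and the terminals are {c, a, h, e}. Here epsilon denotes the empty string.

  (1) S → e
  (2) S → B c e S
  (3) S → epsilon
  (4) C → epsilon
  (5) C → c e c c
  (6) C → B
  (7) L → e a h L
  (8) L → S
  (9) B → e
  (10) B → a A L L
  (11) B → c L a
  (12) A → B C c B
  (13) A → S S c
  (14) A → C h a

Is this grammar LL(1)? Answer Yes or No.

FIRST(S) = {epsilon, a, c, e}
FIRST(C) = {epsilon, a, c, e}
FIRST(L) = {epsilon, a, c, e}
FIRST(B) = {a, c, e}
FIRST(A) = {a, c, e, h}
FOLLOW(S) = {$, a, c, e, h}
FOLLOW(C) = {c, h}
FOLLOW(L) = {a, c, e, h}
FOLLOW(B) = {a, c, e, h}
FOLLOW(A) = {a, c, e, h}
Cell M[A, a] receives both A → B C c B and A → S S c and A → C h a — the grammar is not LL(1).

No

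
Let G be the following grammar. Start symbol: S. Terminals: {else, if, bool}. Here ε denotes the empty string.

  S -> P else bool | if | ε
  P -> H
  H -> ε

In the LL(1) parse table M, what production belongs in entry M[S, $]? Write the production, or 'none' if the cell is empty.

FIRST(H): from H->ε we get {ε}. So FIRST(H) = {ε}.
FIRST(P): from P->H we get {ε}. So FIRST(P) = {ε}.
FIRST(S): from S->P else bool we get {else}; from S->if we get {if}; from S->ε we get {ε}. So FIRST(S) = {ε, else, if}.
FOLLOW(S) includes $ since S is the start symbol.
FOLLOW(S): S appears on no right-hand side. Thus FOLLOW(S) = {$}.
For S -> P else bool: FIRST(P else bool) = {else}, so it goes in M[S, t] for t ∈ {else}.
For S -> if: FIRST(if) = {if}, so it goes in M[S, t] for t ∈ {if}.
For S -> ε: FIRST(ε) = {ε}, so it goes in M[S, t] for t ∈ {}; since ε ∈ FIRST, also for every t ∈ FOLLOW(S) = {$}.

S -> ε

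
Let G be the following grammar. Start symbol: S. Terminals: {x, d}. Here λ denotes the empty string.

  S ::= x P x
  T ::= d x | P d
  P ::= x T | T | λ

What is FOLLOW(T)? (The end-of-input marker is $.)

FIRST(S): from S::=x P x we get {x}. So FIRST(S) = {x}.
FIRST(T): from T::=d x we get {d}; from T::=P d we get {d, x}. So FIRST(T) = {d, x}.
FIRST(P): from P::=x T we get {x}; from P::=T we get {d, x}; from P::=λ we get {λ}. So FIRST(P) = {λ, d, x}.
FOLLOW(S) includes $ since S is the start symbol.
FOLLOW(S): S appears on no right-hand side. Thus FOLLOW(S) = {$}.
FOLLOW(P): in S::=x P x, P is followed by x with FIRST {x}; in T::=P d, P is followed by d with FIRST {d}. Thus FOLLOW(P) = {d, x}.
FOLLOW(T): in P::=x T, the suffix after T is empty, so FOLLOW(T) ⊇ FOLLOW(P) = {d, x}; in P::=T, the suffix after T is empty, so FOLLOW(T) ⊇ FOLLOW(P) = {d, x}. Thus FOLLOW(T) = {d, x}.

{d, x}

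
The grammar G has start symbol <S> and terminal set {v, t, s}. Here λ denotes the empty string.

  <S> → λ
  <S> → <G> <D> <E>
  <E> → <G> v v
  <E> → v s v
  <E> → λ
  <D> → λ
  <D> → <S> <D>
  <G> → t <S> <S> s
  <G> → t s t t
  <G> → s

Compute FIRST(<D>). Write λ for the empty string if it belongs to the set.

FIRST(<G>): from <G>→t <S> <S> s we get {t}; from <G>→t s t t we get {t}; from <G>→s we get {s}. So FIRST(<G>) = {s, t}.
FIRST(<S>): from <S>→λ we get {λ}; from <S>→<G> <D> <E> we get {s, t}. So FIRST(<S>) = {λ, s, t}.
FIRST(<E>): from <E>→<G> v v we get {s, t}; from <E>→v s v we get {v}; from <E>→λ we get {λ}. So FIRST(<E>) = {λ, s, t, v}.
FIRST(<D>): from <D>→λ we get {λ}; from <D>→<S> <D> we get {λ, s, t}. So FIRST(<D>) = {λ, s, t}.

{λ, s, t}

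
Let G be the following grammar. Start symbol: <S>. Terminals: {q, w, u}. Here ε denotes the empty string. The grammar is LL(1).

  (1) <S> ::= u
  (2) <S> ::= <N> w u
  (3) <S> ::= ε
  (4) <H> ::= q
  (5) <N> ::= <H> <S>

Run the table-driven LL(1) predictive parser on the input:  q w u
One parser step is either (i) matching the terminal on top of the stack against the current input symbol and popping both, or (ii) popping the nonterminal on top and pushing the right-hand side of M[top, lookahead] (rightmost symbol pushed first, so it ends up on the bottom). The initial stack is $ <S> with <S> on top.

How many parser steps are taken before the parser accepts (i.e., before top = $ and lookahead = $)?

7

step 1: stack=$ <S>  input=q w u $  — expand <S> ::= <N> w u
step 2: stack=$ u w <N>  input=q w u $  — expand <N> ::= <H> <S>
step 3: stack=$ u w <S> <H>  input=q w u $  — expand <H> ::= q
step 4: stack=$ u w <S> q  input=q w u $  — match q
step 5: stack=$ u w <S>  input=w u $  — expand <S> ::= ε
step 6: stack=$ u w  input=w u $  — match w
step 7: stack=$ u  input=u $  — match u
Accept reached after 7 steps.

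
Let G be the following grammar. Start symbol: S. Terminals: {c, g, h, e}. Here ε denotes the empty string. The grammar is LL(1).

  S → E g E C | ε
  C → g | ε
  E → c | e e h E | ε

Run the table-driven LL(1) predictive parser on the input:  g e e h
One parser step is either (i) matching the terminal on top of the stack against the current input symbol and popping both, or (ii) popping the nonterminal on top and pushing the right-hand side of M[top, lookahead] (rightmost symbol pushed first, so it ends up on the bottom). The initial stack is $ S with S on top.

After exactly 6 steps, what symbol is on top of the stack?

     Stack        Input      Action
  1  $ S          g e e h $  expand S → E g E C
  2  $ C E g E    g e e h $  expand E → ε
  3  $ C E g      g e e h $  match g
  4  $ C E        e e h $    expand E → e e h E
  5  $ C E h e e  e e h $    match e
  6  $ C E h e    e h $      match e
Stack after step 6: $ C E h (top = h).

h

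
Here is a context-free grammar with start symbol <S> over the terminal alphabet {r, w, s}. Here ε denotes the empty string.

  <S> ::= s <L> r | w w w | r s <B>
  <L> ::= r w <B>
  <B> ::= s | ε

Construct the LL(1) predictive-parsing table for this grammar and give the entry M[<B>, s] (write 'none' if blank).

FIRST(<S>) = {r, s, w}
FIRST(<L>) = {r}
FIRST(<B>) = {ε, s}
FOLLOW(<S>) includes $ since <S> is the start symbol.
FOLLOW(<S>): <S> appears on no right-hand side. Thus FOLLOW(<S>) = {$}.
FOLLOW(<L>): in <S>::=s <L> r, <L> is followed by r with FIRST {r}. Thus FOLLOW(<L>) = {r}.
FOLLOW(<B>): in <S>::=r s <B>, the suffix after <B> is empty, so FOLLOW(<B>) ⊇ FOLLOW(<S>) = {$}; in <L>::=r w <B>, the suffix after <B> is empty, so FOLLOW(<B>) ⊇ FOLLOW(<L>) = {r}. Thus FOLLOW(<B>) = {$, r}.
For <B> ::= s: FIRST(s) = {s}, so it goes in M[<B>, t] for t ∈ {s}.
For <B> ::= ε: FIRST(ε) = {ε}, so it goes in M[<B>, t] for t ∈ {}; since ε ∈ FIRST, also for every t ∈ FOLLOW(<B>) = {$, r}.

<B> ::= s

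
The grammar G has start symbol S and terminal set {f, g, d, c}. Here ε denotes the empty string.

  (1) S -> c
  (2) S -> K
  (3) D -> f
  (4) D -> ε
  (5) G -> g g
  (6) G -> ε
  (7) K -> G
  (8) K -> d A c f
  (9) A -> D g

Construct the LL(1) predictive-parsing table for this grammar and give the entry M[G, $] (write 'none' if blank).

G -> ε

FIRST(D) = {ε, f}
FIRST(G) = {ε, g}
FIRST(K) = {ε, d, g}  (via G)
FIRST(A) = {f, g}  (via D g)
FIRST(S) = {ε, c, d, g}  (via K)
FOLLOW(S) includes $ since S is the start symbol.
FOLLOW(K): in S->K, the suffix after K is empty, so FOLLOW(K) ⊇ FOLLOW(S) = {$}. Thus FOLLOW(K) = {$}.
FOLLOW(G): in K->G, the suffix after G is empty, so FOLLOW(G) ⊇ FOLLOW(K) = {$}. Thus FOLLOW(G) = {$}.
For G -> g g: FIRST(g g) = {g}, so it goes in M[G, t] for t ∈ {g}.
For G -> ε: FIRST(ε) = {ε}, so it goes in M[G, t] for t ∈ {}; since ε ∈ FIRST, also for every t ∈ FOLLOW(G) = {$}.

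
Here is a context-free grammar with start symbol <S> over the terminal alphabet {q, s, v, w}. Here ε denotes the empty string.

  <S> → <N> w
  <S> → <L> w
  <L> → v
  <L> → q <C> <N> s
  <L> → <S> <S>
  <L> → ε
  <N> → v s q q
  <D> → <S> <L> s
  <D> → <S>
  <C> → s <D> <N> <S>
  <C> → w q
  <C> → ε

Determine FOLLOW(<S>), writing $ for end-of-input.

FIRST(<N>): from <N>→v s q q we get {v}. So FIRST(<N>) = {v}.
FIRST(<C>): from <C>→s <D> <N> <S> we get {s}; from <C>→w q we get {w}; from <C>→ε we get {ε}. So FIRST(<C>) = {ε, s, w}.
FIRST(<S>): from <S>→<N> w we get {v}; from <S>→<L> w we get {q, v, w}. So FIRST(<S>) = {q, v, w}.
FIRST(<L>): from <L>→v we get {v}; from <L>→q <C> <N> s we get {q}; from <L>→<S> <S> we get {q, v, w}; from <L>→ε we get {ε}. So FIRST(<L>) = {ε, q, v, w}.
FIRST(<D>): from <D>→<S> <L> s we get {q, v, w}; from <D>→<S> we get {q, v, w}. So FIRST(<D>) = {q, v, w}.
FOLLOW(<S>) includes $ since <S> is the start symbol.
FOLLOW(<L>): in <S>→<L> w, <L> is followed by w with FIRST {w}; in <D>→<S> <L> s, <L> is followed by s with FIRST {s}. Thus FOLLOW(<L>) = {s, w}.
FOLLOW(<N>): in <S>→<N> w, <N> is followed by w with FIRST {w}; in <L>→q <C> <N> s, <N> is followed by s with FIRST {s}; in <C>→s <D> <N> <S>, <N> is followed by <S> with FIRST {q, v, w}. Thus FOLLOW(<N>) = {q, s, v, w}.
FOLLOW(<D>): in <C>→s <D> <N> <S>, <D> is followed by <N> <S> with FIRST {v}. Thus FOLLOW(<D>) = {v}.
FOLLOW(<C>): in <L>→q <C> <N> s, <C> is followed by <N> s with FIRST {v}. Thus FOLLOW(<C>) = {v}.
FOLLOW(<S>): in <L>→<S> <S> (occurrence 1), <S> is followed by <S> with FIRST {q, v, w}; in <L>→<S> <S> (occurrence 2), the suffix after <S> is empty, so FOLLOW(<S>) ⊇ FOLLOW(<L>) = {s, w}; in <D>→<S> <L> s, <S> is followed by <L> s with FIRST {q, s, v, w}; in <D>→<S>, the suffix after <S> is empty, so FOLLOW(<S>) ⊇ FOLLOW(<D>) = {v}; in <C>→s <D> <N> <S>, the suffix after <S> is empty, so FOLLOW(<S>) ⊇ FOLLOW(<C>) = {v}. Thus FOLLOW(<S>) = {$, q, s, v, w}.

{$, q, s, v, w}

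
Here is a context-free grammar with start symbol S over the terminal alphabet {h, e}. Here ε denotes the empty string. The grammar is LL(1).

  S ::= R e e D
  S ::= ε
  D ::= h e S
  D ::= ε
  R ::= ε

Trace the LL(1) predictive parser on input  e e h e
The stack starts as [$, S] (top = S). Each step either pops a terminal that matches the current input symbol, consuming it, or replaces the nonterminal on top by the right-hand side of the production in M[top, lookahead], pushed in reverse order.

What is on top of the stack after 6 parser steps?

step 1: stack=$ S  input=e e h e $  — expand S ::= R e e D
step 2: stack=$ D e e R  input=e e h e $  — expand R ::= ε
step 3: stack=$ D e e  input=e e h e $  — match e
step 4: stack=$ D e  input=e h e $  — match e
step 5: stack=$ D  input=h e $  — expand D ::= h e S
step 6: stack=$ S e h  input=h e $  — match h
Stack after step 6: $ S e (top = e).

e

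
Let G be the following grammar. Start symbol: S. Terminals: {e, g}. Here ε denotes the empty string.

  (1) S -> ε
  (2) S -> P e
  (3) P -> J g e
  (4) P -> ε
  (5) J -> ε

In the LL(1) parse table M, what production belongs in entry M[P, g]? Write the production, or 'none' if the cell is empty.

P -> J g e

FIRST(J): from J->ε we get {ε}. So FIRST(J) = {ε}.
FIRST(P): from P->J g e we get {g}; from P->ε we get {ε}. So FIRST(P) = {ε, g}.
FIRST(S): from S->ε we get {ε}; from S->P e we get {e, g}. So FIRST(S) = {ε, e, g}.
FOLLOW(S) includes $ since S is the start symbol.
FOLLOW(P): in S->P e, P is followed by e with FIRST {e}. Thus FOLLOW(P) = {e}.
For P -> J g e: FIRST(J g e) = {g}, so it goes in M[P, t] for t ∈ {g}.
For P -> ε: FIRST(ε) = {ε}, so it goes in M[P, t] for t ∈ {}; since ε ∈ FIRST, also for every t ∈ FOLLOW(P) = {e}.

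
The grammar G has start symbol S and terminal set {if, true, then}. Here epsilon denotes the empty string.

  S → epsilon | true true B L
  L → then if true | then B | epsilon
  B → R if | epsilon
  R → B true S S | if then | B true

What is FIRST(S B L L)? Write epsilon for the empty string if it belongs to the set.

{epsilon, if, then, true}

FIRST(S) = {epsilon, true}
FIRST(L) = {epsilon, then}
FIRST(B) = {epsilon, if, true}  (via R if)
FIRST(R) = {if, true}  (via B true S S, B true)
FIRST(S B L L): take FIRST of each symbol in turn, carrying on past any symbol whose FIRST contains epsilon; result {epsilon, if, then, true}.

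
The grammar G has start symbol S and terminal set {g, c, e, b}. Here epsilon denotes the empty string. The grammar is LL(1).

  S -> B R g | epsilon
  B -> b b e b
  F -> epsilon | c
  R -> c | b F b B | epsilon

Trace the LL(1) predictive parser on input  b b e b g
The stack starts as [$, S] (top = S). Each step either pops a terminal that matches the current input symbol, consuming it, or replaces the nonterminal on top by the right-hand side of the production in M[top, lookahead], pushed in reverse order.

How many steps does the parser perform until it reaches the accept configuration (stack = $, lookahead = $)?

step 1: stack=$ S  input=b b e b g $  — expand S -> B R g
step 2: stack=$ g R B  input=b b e b g $  — expand B -> b b e b
step 3: stack=$ g R b e b b  input=b b e b g $  — match b
step 4: stack=$ g R b e b  input=b e b g $  — match b
step 5: stack=$ g R b e  input=e b g $  — match e
step 6: stack=$ g R b  input=b g $  — match b
step 7: stack=$ g R  input=g $  — expand R -> epsilon
step 8: stack=$ g  input=g $  — match g
Accept reached after 8 steps.

8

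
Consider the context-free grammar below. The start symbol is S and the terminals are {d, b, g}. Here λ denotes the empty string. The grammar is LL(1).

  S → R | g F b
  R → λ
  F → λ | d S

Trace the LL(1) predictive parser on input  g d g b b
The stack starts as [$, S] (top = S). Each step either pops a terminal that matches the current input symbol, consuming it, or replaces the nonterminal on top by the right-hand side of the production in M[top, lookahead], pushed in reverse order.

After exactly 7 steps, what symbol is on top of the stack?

b

step 1: stack=$ S  input=g d g b b $  — expand S → g F b
step 2: stack=$ b F g  input=g d g b b $  — match g
step 3: stack=$ b F  input=d g b b $  — expand F → d S
step 4: stack=$ b S d  input=d g b b $  — match d
step 5: stack=$ b S  input=g b b $  — expand S → g F b
step 6: stack=$ b b F g  input=g b b $  — match g
step 7: stack=$ b b F  input=b b $  — expand F → λ
Stack after step 7: $ b b (top = b).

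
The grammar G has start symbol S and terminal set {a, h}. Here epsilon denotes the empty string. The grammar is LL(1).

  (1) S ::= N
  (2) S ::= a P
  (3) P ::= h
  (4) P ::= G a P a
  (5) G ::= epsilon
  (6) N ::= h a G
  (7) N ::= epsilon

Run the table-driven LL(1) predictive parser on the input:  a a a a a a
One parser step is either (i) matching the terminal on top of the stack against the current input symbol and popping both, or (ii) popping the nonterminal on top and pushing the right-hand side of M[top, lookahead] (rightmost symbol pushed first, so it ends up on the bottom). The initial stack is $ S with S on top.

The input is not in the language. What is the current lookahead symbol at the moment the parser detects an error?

      Stack              Input          Action
   1  $ S                a a a a a a $  expand S ::= a P
   2  $ P a              a a a a a a $  match a
   3  $ P                a a a a a $    expand P ::= G a P a
   4  $ a P a G          a a a a a $    expand G ::= epsilon
   5  $ a P a            a a a a a $    match a
   6  $ a P              a a a a $      expand P ::= G a P a
   7  $ a a P a G        a a a a $      expand G ::= epsilon
   8  $ a a P a          a a a a $      match a
   9  $ a a P            a a a $        expand P ::= G a P a
  10  $ a a a P a G      a a a $        expand G ::= epsilon
  11  $ a a a P a        a a a $        match a
  12  $ a a a P          a a $          expand P ::= G a P a
  13  $ a a a a P a G    a a $          expand G ::= epsilon
  14  $ a a a a P a      a a $          match a
  15  $ a a a a P        a $            expand P ::= G a P a
  16  $ a a a a a P a G  a $            expand G ::= epsilon
  17  $ a a a a a P a    a $            match a
  18  $ a a a a a P      $              error: M[P, $] is empty

$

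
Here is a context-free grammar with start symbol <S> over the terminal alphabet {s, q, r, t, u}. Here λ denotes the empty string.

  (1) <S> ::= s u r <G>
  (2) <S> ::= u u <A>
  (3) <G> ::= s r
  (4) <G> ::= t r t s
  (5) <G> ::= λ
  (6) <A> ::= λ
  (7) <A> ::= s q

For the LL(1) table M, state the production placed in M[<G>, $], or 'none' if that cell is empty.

<G> ::= λ

FIRST(<S>) = {s, u}
FIRST(<G>) = {λ, s, t}
FIRST(<A>) = {λ, s}
FOLLOW(<S>) includes $ since <S> is the start symbol.
FOLLOW(<S>): <S> appears on no right-hand side. Thus FOLLOW(<S>) = {$}.
FOLLOW(<G>): in <S>::=s u r <G>, the suffix after <G> is empty, so FOLLOW(<G>) ⊇ FOLLOW(<S>) = {$}. Thus FOLLOW(<G>) = {$}.
For <G> ::= s r: FIRST(s r) = {s}, so it goes in M[<G>, t] for t ∈ {s}.
For <G> ::= t r t s: FIRST(t r t s) = {t}, so it goes in M[<G>, t] for t ∈ {t}.
For <G> ::= λ: FIRST(λ) = {λ}, so it goes in M[<G>, t] for t ∈ {}; since λ ∈ FIRST, also for every t ∈ FOLLOW(<G>) = {$}.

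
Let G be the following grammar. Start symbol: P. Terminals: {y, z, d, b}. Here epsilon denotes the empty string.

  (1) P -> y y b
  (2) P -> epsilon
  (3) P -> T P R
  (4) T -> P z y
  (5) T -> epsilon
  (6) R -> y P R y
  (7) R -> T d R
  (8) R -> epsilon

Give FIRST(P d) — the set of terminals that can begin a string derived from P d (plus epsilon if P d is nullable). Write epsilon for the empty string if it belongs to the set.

FIRST(P) = {epsilon, d, y, z}  (via T P R)
FIRST(T) = {epsilon, d, y, z}  (via P z y)
FIRST(R) = {epsilon, d, y, z}  (via T d R)
FIRST(P d): take FIRST of each symbol in turn, carrying on past any symbol whose FIRST contains epsilon; result {d, y, z}.

{d, y, z}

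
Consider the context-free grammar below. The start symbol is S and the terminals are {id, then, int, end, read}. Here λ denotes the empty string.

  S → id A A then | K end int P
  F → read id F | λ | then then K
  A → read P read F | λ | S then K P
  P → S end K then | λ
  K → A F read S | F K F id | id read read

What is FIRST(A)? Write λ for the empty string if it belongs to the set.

FIRST(F): from F→read id F we get {read}; from F→λ we get {λ}; from F→then then K we get {then}. So FIRST(F) = {λ, read, then}.
FIRST(S): from S→id A A then we get {id}; from S→K end int P we get {id, read, then}. So FIRST(S) = {id, read, then}.
FIRST(A): from A→read P read F we get {read}; from A→λ we get {λ}; from A→S then K P we get {id, read, then}. So FIRST(A) = {λ, id, read, then}.
FIRST(P): from P→S end K then we get {id, read, then}; from P→λ we get {λ}. So FIRST(P) = {λ, id, read, then}.
FIRST(K): from K→A F read S we get {id, read, then}; from K→F K F id we get {id, read, then}; from K→id read read we get {id}. So FIRST(K) = {id, read, then}.

{λ, id, read, then}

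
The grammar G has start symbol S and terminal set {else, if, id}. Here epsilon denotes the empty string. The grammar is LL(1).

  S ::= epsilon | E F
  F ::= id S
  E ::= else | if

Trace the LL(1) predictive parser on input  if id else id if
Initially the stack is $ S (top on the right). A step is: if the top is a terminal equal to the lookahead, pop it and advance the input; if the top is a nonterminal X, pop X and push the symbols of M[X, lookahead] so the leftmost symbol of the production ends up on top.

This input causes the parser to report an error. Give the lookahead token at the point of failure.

step 1: stack=$ S  input=if id else id if $  — expand S ::= E F
step 2: stack=$ F E  input=if id else id if $  — expand E ::= if
step 3: stack=$ F if  input=if id else id if $  — match if
step 4: stack=$ F  input=id else id if $  — expand F ::= id S
step 5: stack=$ S id  input=id else id if $  — match id
step 6: stack=$ S  input=else id if $  — expand S ::= E F
step 7: stack=$ F E  input=else id if $  — expand E ::= else
step 8: stack=$ F else  input=else id if $  — match else
step 9: stack=$ F  input=id if $  — expand F ::= id S
step 10: stack=$ S id  input=id if $  — match id
step 11: stack=$ S  input=if $  — expand S ::= E F
step 12: stack=$ F E  input=if $  — expand E ::= if
step 13: stack=$ F if  input=if $  — match if
step 14: stack=$ F  input=$  — error: M[F, $] is empty

$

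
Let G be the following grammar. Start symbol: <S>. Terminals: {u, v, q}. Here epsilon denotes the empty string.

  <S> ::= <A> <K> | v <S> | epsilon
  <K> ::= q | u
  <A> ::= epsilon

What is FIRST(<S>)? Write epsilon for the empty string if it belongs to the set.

{epsilon, q, u, v}

FIRST(<K>) = {q, u}
FIRST(<A>) = {epsilon}
FIRST(<S>) = {epsilon, q, u, v}  (via <A> <K>)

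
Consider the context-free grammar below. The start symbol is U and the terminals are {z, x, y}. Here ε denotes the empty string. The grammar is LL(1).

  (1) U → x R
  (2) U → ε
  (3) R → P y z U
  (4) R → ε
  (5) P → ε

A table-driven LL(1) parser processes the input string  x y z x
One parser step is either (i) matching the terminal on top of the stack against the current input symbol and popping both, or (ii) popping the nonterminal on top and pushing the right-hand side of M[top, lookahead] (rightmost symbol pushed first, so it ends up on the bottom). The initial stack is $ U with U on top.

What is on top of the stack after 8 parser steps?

step 1: stack=$ U  input=x y z x $  — expand U → x R
step 2: stack=$ R x  input=x y z x $  — match x
step 3: stack=$ R  input=y z x $  — expand R → P y z U
step 4: stack=$ U z y P  input=y z x $  — expand P → ε
step 5: stack=$ U z y  input=y z x $  — match y
step 6: stack=$ U z  input=z x $  — match z
step 7: stack=$ U  input=x $  — expand U → x R
step 8: stack=$ R x  input=x $  — match x
Stack after step 8: $ R (top = R).

R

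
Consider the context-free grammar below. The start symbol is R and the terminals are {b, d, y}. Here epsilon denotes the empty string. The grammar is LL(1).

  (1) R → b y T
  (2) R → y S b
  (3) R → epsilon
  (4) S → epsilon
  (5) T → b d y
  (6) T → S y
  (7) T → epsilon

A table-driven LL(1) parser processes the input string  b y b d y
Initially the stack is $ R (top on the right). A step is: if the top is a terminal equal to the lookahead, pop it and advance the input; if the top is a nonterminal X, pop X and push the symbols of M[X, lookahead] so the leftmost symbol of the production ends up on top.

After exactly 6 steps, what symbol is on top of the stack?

step 1: stack=$ R  input=b y b d y $  — expand R → b y T
step 2: stack=$ T y b  input=b y b d y $  — match b
step 3: stack=$ T y  input=y b d y $  — match y
step 4: stack=$ T  input=b d y $  — expand T → b d y
step 5: stack=$ y d b  input=b d y $  — match b
step 6: stack=$ y d  input=d y $  — match d
Stack after step 6: $ y (top = y).

y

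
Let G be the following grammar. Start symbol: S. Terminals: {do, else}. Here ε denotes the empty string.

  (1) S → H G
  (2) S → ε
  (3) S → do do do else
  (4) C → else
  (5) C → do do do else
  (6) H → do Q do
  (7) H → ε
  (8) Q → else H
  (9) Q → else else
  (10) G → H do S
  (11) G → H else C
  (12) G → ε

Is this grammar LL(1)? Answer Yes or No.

No

FIRST(S) = {ε, do, else}
FIRST(C) = {do, else}
FIRST(H) = {ε, do}
FIRST(Q) = {else}
FIRST(G) = {ε, do, else}
FOLLOW(S) = {$}
FOLLOW(C) = {$}
FOLLOW(H) = {$, do, else}
FOLLOW(Q) = {do}
FOLLOW(G) = {$}
Cell M[G, do] receives both G → H do S and G → H else C — the grammar is not LL(1).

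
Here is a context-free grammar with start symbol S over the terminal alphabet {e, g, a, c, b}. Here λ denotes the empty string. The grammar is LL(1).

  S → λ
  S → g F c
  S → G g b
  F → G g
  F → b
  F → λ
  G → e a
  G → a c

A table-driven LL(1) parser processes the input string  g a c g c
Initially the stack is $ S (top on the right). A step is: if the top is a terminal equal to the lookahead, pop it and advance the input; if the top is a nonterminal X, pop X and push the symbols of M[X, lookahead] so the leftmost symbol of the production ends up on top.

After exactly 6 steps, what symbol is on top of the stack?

g

     Stack      Input        Action
  1  $ S        g a c g c $  expand S → g F c
  2  $ c F g    g a c g c $  match g
  3  $ c F      a c g c $    expand F → G g
  4  $ c g G    a c g c $    expand G → a c
  5  $ c g c a  a c g c $    match a
  6  $ c g c    c g c $      match c
Stack after step 6: $ c g (top = g).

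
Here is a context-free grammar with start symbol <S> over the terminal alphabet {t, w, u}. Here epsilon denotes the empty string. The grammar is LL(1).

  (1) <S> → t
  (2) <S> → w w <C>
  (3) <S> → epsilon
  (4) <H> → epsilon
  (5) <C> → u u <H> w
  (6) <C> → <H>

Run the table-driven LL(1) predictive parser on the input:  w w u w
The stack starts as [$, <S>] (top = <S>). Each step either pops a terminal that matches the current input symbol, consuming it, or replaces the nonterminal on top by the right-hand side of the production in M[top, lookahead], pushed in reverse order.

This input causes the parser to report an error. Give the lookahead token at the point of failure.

step 1: stack=$ <S>  input=w w u w $  — expand <S> → w w <C>
step 2: stack=$ <C> w w  input=w w u w $  — match w
step 3: stack=$ <C> w  input=w u w $  — match w
step 4: stack=$ <C>  input=u w $  — expand <C> → u u <H> w
step 5: stack=$ w <H> u u  input=u w $  — match u
step 6: stack=$ w <H> u  input=w $  — error: top is terminal u but lookahead is w

w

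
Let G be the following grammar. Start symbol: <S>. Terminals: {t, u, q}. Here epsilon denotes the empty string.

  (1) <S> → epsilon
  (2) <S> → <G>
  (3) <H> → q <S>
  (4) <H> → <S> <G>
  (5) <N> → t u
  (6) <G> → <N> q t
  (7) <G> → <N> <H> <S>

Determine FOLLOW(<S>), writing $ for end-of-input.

FIRST(<N>) = {t}
FIRST(<G>) = {t}  (via <N> q t, <N> <H> <S>)
FIRST(<S>) = {epsilon, t}  (via <G>)
FIRST(<H>) = {q, t}  (via <S> <G>)
FOLLOW(<S>) includes $ since <S> is the start symbol.
FOLLOW(<N>): in <G>→<N> q t, <N> is followed by q t with FIRST {q}; in <G>→<N> <H> <S>, <N> is followed by <H> <S> with FIRST {q, t}. Thus FOLLOW(<N>) = {q, t}.
FOLLOW(<S>): in <H>→q <S>, the suffix after <S> is empty, so FOLLOW(<S>) ⊇ FOLLOW(<H>) = {$, t}; in <H>→<S> <G>, <S> is followed by <G> with FIRST {t}; in <G>→<N> <H> <S>, the suffix after <S> is empty, so FOLLOW(<S>) ⊇ FOLLOW(<G>) = {$, t}. Thus FOLLOW(<S>) = {$, t}.
FOLLOW(<H>): in <G>→<N> <H> <S>, <H> is followed by <S> with FIRST {epsilon, t}; in <G>→<N> <H> <S>, the suffix after <H> is nullable, so FOLLOW(<H>) ⊇ FOLLOW(<G>) = {$, t}. Thus FOLLOW(<H>) = {$, t}.
FOLLOW(<G>): in <S>→<G>, the suffix after <G> is empty, so FOLLOW(<G>) ⊇ FOLLOW(<S>) = {$, t}; in <H>→<S> <G>, the suffix after <G> is empty, so FOLLOW(<G>) ⊇ FOLLOW(<H>) = {$, t}. Thus FOLLOW(<G>) = {$, t}.

{$, t}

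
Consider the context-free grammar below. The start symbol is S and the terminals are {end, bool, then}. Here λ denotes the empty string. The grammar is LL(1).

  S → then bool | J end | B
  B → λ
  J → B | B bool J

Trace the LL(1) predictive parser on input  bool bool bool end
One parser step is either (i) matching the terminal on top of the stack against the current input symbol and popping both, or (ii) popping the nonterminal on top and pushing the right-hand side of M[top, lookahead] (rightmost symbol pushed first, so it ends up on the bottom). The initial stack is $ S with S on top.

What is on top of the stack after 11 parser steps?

      Stack           Input                 Action
   1  $ S             bool bool bool end $  expand S → J end
   2  $ end J         bool bool bool end $  expand J → B bool J
   3  $ end J bool B  bool bool bool end $  expand B → λ
   4  $ end J bool    bool bool bool end $  match bool
   5  $ end J         bool bool end $       expand J → B bool J
   6  $ end J bool B  bool bool end $       expand B → λ
   7  $ end J bool    bool bool end $       match bool
   8  $ end J         bool end $            expand J → B bool J
   9  $ end J bool B  bool end $            expand B → λ
  10  $ end J bool    bool end $            match bool
  11  $ end J         end $                 expand J → B
Stack after step 11: $ end B (top = B).

B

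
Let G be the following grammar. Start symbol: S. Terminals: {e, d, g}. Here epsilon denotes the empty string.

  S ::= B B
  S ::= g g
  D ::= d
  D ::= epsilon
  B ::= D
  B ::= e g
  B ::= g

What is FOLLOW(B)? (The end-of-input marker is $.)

FIRST(D) = {epsilon, d}
FIRST(B) = {epsilon, d, e, g}  (via D)
FIRST(S) = {epsilon, d, e, g}  (via B B)
FOLLOW(S) includes $ since S is the start symbol.
FOLLOW(S): S appears on no right-hand side. Thus FOLLOW(S) = {$}.
FOLLOW(B): in S::=B B (occurrence 1), B is followed by B with FIRST {epsilon, d, e, g}; in S::=B B (occurrence 1), the suffix after B is nullable, so FOLLOW(B) ⊇ FOLLOW(S) = {$}; in S::=B B (occurrence 2), the suffix after B is empty, so FOLLOW(B) ⊇ FOLLOW(S) = {$}. Thus FOLLOW(B) = {$, d, e, g}.
FOLLOW(D): in B::=D, the suffix after D is empty, so FOLLOW(D) ⊇ FOLLOW(B) = {$, d, e, g}. Thus FOLLOW(D) = {$, d, e, g}.

{$, d, e, g}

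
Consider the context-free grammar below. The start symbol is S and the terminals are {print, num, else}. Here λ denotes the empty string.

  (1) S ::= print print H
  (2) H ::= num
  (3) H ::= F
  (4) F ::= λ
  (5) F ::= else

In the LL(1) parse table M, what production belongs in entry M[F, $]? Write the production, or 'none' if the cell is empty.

F ::= λ

FIRST(S): from S::=print print H we get {print}. So FIRST(S) = {print}.
FIRST(F): from F::=λ we get {λ}; from F::=else we get {else}. So FIRST(F) = {λ, else}.
FIRST(H): from H::=num we get {num}; from H::=F we get {λ, else}. So FIRST(H) = {λ, else, num}.
FOLLOW(S) includes $ since S is the start symbol.
FOLLOW(H): in S::=print print H, the suffix after H is empty, so FOLLOW(H) ⊇ FOLLOW(S) = {$}. Thus FOLLOW(H) = {$}.
FOLLOW(F): in H::=F, the suffix after F is empty, so FOLLOW(F) ⊇ FOLLOW(H) = {$}. Thus FOLLOW(F) = {$}.
For F ::= λ: FIRST(λ) = {λ}, so it goes in M[F, t] for t ∈ {}; since λ ∈ FIRST, also for every t ∈ FOLLOW(F) = {$}.
For F ::= else: FIRST(else) = {else}, so it goes in M[F, t] for t ∈ {else}.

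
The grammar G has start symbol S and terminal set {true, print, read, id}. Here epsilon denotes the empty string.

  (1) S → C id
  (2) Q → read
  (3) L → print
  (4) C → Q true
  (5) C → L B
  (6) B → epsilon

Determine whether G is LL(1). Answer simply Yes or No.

Yes

FIRST(S) = {print, read}
FIRST(Q) = {read}
FIRST(L) = {print}
FIRST(C) = {print, read}
FIRST(B) = {epsilon}
FOLLOW(S) = {$}
FOLLOW(Q) = {true}
FOLLOW(L) = {id}
FOLLOW(C) = {id}
FOLLOW(B) = {id}
Each cell of M receives at most one production.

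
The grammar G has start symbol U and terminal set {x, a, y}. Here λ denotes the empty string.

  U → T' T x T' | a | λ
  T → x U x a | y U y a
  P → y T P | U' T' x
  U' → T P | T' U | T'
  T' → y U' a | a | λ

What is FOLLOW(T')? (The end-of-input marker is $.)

{$, a, x, y}

FIRST(T): from T→x U x a we get {x}; from T→y U y a we get {y}. So FIRST(T) = {x, y}.
FIRST(T'): from T'→y U' a we get {y}; from T'→a we get {a}; from T'→λ we get {λ}. So FIRST(T') = {λ, a, y}.
FIRST(U): from U→T' T x T' we get {a, x, y}; from U→a we get {a}; from U→λ we get {λ}. So FIRST(U) = {λ, a, x, y}.
FIRST(U'): from U'→T P we get {x, y}; from U'→T' U we get {λ, a, x, y}; from U'→T' we get {λ, a, y}. So FIRST(U') = {λ, a, x, y}.
FIRST(P): from P→y T P we get {y}; from P→U' T' x we get {a, x, y}. So FIRST(P) = {a, x, y}.
FOLLOW(U) includes $ since U is the start symbol.
FOLLOW(T): in U→T' T x T', T is followed by x T' with FIRST {x}; in P→y T P, T is followed by P with FIRST {a, x, y}; in U'→T P, T is followed by P with FIRST {a, x, y}. Thus FOLLOW(T) = {a, x, y}.
FOLLOW(U'): in P→U' T' x, U' is followed by T' x with FIRST {a, x, y}; in T'→y U' a, U' is followed by a with FIRST {a}. Thus FOLLOW(U') = {a, x, y}.
FOLLOW(U): in T→x U x a, U is followed by x a with FIRST {x}; in T→y U y a, U is followed by y a with FIRST {y}; in U'→T' U, the suffix after U is empty, so FOLLOW(U) ⊇ FOLLOW(U') = {a, x, y}. Thus FOLLOW(U) = {$, a, x, y}.
FOLLOW(P): in P→y T P, the suffix after P is empty (adds nothing new); in U'→T P, the suffix after P is empty, so FOLLOW(P) ⊇ FOLLOW(U') = {a, x, y}. Thus FOLLOW(P) = {a, x, y}.
FOLLOW(T'): in U→T' T x T' (occurrence 1), T' is followed by T x T' with FIRST {x, y}; in U→T' T x T' (occurrence 2), the suffix after T' is empty, so FOLLOW(T') ⊇ FOLLOW(U) = {$, a, x, y}; in P→U' T' x, T' is followed by x with FIRST {x}; in U'→T' U, T' is followed by U with FIRST {λ, a, x, y}; in U'→T' U, the suffix after T' is nullable, so FOLLOW(T') ⊇ FOLLOW(U') = {a, x, y}; in U'→T', the suffix after T' is empty, so FOLLOW(T') ⊇ FOLLOW(U') = {a, x, y}. Thus FOLLOW(T') = {$, a, x, y}.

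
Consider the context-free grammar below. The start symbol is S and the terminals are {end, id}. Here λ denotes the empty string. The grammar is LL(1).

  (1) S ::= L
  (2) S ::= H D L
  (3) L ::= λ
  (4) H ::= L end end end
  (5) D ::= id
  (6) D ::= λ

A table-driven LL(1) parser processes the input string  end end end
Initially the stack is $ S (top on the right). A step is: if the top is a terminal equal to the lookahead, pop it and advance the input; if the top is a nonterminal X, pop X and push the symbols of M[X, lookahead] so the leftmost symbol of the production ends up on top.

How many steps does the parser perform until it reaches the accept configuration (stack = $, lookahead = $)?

     Stack                Input          Action
  1  $ S                  end end end $  expand S ::= H D L
  2  $ L D H              end end end $  expand H ::= L end end end
  3  $ L D end end end L  end end end $  expand L ::= λ
  4  $ L D end end end    end end end $  match end
  5  $ L D end end        end end $      match end
  6  $ L D end            end $          match end
  7  $ L D                $              expand D ::= λ
  8  $ L                  $              expand L ::= λ
Accept reached after 8 steps.

8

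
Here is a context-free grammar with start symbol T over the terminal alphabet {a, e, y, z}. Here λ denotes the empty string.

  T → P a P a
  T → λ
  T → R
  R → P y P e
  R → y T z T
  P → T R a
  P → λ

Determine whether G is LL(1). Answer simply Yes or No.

FIRST(T) = {λ, a, y}
FIRST(R) = {a, y}
FIRST(P) = {λ, a, y}
FOLLOW(T) = {$, a, y, z}
FOLLOW(R) = {$, a, y, z}
FOLLOW(P) = {a, e, y}
Cell M[P, a] receives both P → T R a and P → λ — the grammar is not LL(1).

No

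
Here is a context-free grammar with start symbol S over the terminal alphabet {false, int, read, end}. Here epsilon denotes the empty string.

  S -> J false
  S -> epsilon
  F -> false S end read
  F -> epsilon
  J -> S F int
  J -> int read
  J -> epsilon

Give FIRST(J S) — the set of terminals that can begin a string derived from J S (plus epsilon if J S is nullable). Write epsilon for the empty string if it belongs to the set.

{epsilon, false, int}

FIRST(F): from F->false S end read we get {false}; from F->epsilon we get {epsilon}. So FIRST(F) = {epsilon, false}.
FIRST(S): from S->J false we get {false, int}; from S->epsilon we get {epsilon}. So FIRST(S) = {epsilon, false, int}.
FIRST(J): from J->S F int we get {false, int}; from J->int read we get {int}; from J->epsilon we get {epsilon}. So FIRST(J) = {epsilon, false, int}.
FIRST(J S): take FIRST of each symbol in turn, carrying on past any symbol whose FIRST contains epsilon; result {epsilon, false, int}.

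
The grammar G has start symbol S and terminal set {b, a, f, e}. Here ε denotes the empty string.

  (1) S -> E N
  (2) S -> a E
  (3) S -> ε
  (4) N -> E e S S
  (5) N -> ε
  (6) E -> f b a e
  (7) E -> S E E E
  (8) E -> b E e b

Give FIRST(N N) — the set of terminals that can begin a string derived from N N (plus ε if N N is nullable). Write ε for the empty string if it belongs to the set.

FIRST(S): from S->E N we get {a, b, f}; from S->a E we get {a}; from S->ε we get {ε}. So FIRST(S) = {ε, a, b, f}.
FIRST(E): from E->f b a e we get {f}; from E->S E E E we get {a, b, f}; from E->b E e b we get {b}. So FIRST(E) = {a, b, f}.
FIRST(N): from N->E e S S we get {a, b, f}; from N->ε we get {ε}. So FIRST(N) = {ε, a, b, f}.
FIRST(N N): take FIRST of each symbol in turn, carrying on past any symbol whose FIRST contains ε; result {ε, a, b, f}.

{ε, a, b, f}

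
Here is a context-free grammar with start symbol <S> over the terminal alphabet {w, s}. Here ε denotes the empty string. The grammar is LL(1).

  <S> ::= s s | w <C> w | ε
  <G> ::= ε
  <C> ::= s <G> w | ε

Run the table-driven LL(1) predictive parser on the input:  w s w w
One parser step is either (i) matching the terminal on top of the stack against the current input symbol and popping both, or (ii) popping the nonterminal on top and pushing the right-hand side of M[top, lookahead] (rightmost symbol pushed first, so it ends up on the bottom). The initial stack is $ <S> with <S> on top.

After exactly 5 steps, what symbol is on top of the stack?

w

     Stack        Input      Action
  1  $ <S>        w s w w $  expand <S> ::= w <C> w
  2  $ w <C> w    w s w w $  match w
  3  $ w <C>      s w w $    expand <C> ::= s <G> w
  4  $ w w <G> s  s w w $    match s
  5  $ w w <G>    w w $      expand <G> ::= ε
Stack after step 5: $ w w (top = w).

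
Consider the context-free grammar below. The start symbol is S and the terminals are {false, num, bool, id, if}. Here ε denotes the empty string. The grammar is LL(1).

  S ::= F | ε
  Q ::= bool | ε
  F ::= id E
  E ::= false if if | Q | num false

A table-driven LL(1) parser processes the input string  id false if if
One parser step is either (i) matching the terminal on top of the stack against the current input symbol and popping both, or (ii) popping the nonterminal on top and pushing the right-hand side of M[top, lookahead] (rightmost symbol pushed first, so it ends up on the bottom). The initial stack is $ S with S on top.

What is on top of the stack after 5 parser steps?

if

step 1: stack=$ S  input=id false if if $  — expand S ::= F
step 2: stack=$ F  input=id false if if $  — expand F ::= id E
step 3: stack=$ E id  input=id false if if $  — match id
step 4: stack=$ E  input=false if if $  — expand E ::= false if if
step 5: stack=$ if if false  input=false if if $  — match false
Stack after step 5: $ if if (top = if).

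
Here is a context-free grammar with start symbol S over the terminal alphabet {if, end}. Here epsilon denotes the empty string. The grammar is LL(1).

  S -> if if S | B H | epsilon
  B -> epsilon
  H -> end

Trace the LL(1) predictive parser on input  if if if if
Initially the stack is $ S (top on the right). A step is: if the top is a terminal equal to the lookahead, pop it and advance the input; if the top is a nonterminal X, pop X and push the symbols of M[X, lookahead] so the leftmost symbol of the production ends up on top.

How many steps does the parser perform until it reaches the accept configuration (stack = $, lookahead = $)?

     Stack      Input          Action
  1  $ S        if if if if $  expand S -> if if S
  2  $ S if if  if if if if $  match if
  3  $ S if     if if if $     match if
  4  $ S        if if $        expand S -> if if S
  5  $ S if if  if if $        match if
  6  $ S if     if $           match if
  7  $ S        $              expand S -> epsilon
Accept reached after 7 steps.

7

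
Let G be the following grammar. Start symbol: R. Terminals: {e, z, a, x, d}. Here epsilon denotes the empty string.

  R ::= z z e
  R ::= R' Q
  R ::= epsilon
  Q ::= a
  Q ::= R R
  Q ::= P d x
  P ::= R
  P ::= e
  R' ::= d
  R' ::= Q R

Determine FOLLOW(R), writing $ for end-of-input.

FIRST(R) = {epsilon, a, d, e, z}  (via R' Q)
FIRST(P) = {epsilon, a, d, e, z}  (via R)
FIRST(Q) = {epsilon, a, d, e, z}  (via R R, P d x)
FIRST(R') = {epsilon, a, d, e, z}  (via Q R)
FOLLOW(R) includes $ since R is the start symbol.
FOLLOW(P): in Q::=P d x, P is followed by d x with FIRST {d}. Thus FOLLOW(P) = {d}.
FOLLOW(R): in Q::=R R (occurrence 1), R is followed by R with FIRST {epsilon, a, d, e, z}; in Q::=R R (occurrence 1), the suffix after R is nullable, so FOLLOW(R) ⊇ FOLLOW(Q) = {$, a, d, e, z}; in Q::=R R (occurrence 2), the suffix after R is empty, so FOLLOW(R) ⊇ FOLLOW(Q) = {$, a, d, e, z}; in P::=R, the suffix after R is empty, so FOLLOW(R) ⊇ FOLLOW(P) = {d}; in R'::=Q R, the suffix after R is empty, so FOLLOW(R) ⊇ FOLLOW(R') = {$, a, d, e, z}. Thus FOLLOW(R) = {$, a, d, e, z}.
FOLLOW(R'): in R::=R' Q, R' is followed by Q with FIRST {epsilon, a, d, e, z}; in R::=R' Q, the suffix after R' is nullable, so FOLLOW(R') ⊇ FOLLOW(R) = {$, a, d, e, z}. Thus FOLLOW(R') = {$, a, d, e, z}.
FOLLOW(Q): in R::=R' Q, the suffix after Q is empty, so FOLLOW(Q) ⊇ FOLLOW(R) = {$, a, d, e, z}; in R'::=Q R, Q is followed by R with FIRST {epsilon, a, d, e, z}; in R'::=Q R, the suffix after Q is nullable, so FOLLOW(Q) ⊇ FOLLOW(R') = {$, a, d, e, z}. Thus FOLLOW(Q) = {$, a, d, e, z}.

{$, a, d, e, z}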